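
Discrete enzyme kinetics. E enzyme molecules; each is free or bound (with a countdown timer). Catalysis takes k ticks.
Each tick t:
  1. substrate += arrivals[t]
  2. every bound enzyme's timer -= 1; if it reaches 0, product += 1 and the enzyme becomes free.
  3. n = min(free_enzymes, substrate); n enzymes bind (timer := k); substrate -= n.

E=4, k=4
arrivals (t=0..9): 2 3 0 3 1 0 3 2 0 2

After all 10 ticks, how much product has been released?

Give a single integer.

Answer: 8

Derivation:
t=0: arr=2 -> substrate=0 bound=2 product=0
t=1: arr=3 -> substrate=1 bound=4 product=0
t=2: arr=0 -> substrate=1 bound=4 product=0
t=3: arr=3 -> substrate=4 bound=4 product=0
t=4: arr=1 -> substrate=3 bound=4 product=2
t=5: arr=0 -> substrate=1 bound=4 product=4
t=6: arr=3 -> substrate=4 bound=4 product=4
t=7: arr=2 -> substrate=6 bound=4 product=4
t=8: arr=0 -> substrate=4 bound=4 product=6
t=9: arr=2 -> substrate=4 bound=4 product=8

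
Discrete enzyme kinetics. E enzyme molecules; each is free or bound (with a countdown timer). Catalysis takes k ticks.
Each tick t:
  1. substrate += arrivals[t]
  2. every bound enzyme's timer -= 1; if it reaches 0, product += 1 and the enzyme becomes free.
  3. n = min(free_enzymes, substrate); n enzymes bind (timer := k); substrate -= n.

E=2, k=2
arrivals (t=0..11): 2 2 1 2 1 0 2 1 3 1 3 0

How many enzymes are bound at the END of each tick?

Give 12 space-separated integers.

Answer: 2 2 2 2 2 2 2 2 2 2 2 2

Derivation:
t=0: arr=2 -> substrate=0 bound=2 product=0
t=1: arr=2 -> substrate=2 bound=2 product=0
t=2: arr=1 -> substrate=1 bound=2 product=2
t=3: arr=2 -> substrate=3 bound=2 product=2
t=4: arr=1 -> substrate=2 bound=2 product=4
t=5: arr=0 -> substrate=2 bound=2 product=4
t=6: arr=2 -> substrate=2 bound=2 product=6
t=7: arr=1 -> substrate=3 bound=2 product=6
t=8: arr=3 -> substrate=4 bound=2 product=8
t=9: arr=1 -> substrate=5 bound=2 product=8
t=10: arr=3 -> substrate=6 bound=2 product=10
t=11: arr=0 -> substrate=6 bound=2 product=10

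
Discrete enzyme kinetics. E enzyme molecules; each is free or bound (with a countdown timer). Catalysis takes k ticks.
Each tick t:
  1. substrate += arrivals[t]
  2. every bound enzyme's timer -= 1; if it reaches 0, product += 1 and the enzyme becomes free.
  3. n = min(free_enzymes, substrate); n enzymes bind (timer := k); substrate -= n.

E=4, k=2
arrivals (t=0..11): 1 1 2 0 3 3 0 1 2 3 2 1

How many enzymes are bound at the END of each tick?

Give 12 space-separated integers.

Answer: 1 2 3 2 3 4 3 3 3 4 4 4

Derivation:
t=0: arr=1 -> substrate=0 bound=1 product=0
t=1: arr=1 -> substrate=0 bound=2 product=0
t=2: arr=2 -> substrate=0 bound=3 product=1
t=3: arr=0 -> substrate=0 bound=2 product=2
t=4: arr=3 -> substrate=0 bound=3 product=4
t=5: arr=3 -> substrate=2 bound=4 product=4
t=6: arr=0 -> substrate=0 bound=3 product=7
t=7: arr=1 -> substrate=0 bound=3 product=8
t=8: arr=2 -> substrate=0 bound=3 product=10
t=9: arr=3 -> substrate=1 bound=4 product=11
t=10: arr=2 -> substrate=1 bound=4 product=13
t=11: arr=1 -> substrate=0 bound=4 product=15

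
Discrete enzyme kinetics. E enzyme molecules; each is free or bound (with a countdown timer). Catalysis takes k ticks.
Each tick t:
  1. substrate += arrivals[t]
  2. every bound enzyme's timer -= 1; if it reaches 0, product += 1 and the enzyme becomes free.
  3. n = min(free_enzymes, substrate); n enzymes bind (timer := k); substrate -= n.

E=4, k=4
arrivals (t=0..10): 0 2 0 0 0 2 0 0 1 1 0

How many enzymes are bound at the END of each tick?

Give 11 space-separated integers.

Answer: 0 2 2 2 2 2 2 2 3 2 2

Derivation:
t=0: arr=0 -> substrate=0 bound=0 product=0
t=1: arr=2 -> substrate=0 bound=2 product=0
t=2: arr=0 -> substrate=0 bound=2 product=0
t=3: arr=0 -> substrate=0 bound=2 product=0
t=4: arr=0 -> substrate=0 bound=2 product=0
t=5: arr=2 -> substrate=0 bound=2 product=2
t=6: arr=0 -> substrate=0 bound=2 product=2
t=7: arr=0 -> substrate=0 bound=2 product=2
t=8: arr=1 -> substrate=0 bound=3 product=2
t=9: arr=1 -> substrate=0 bound=2 product=4
t=10: arr=0 -> substrate=0 bound=2 product=4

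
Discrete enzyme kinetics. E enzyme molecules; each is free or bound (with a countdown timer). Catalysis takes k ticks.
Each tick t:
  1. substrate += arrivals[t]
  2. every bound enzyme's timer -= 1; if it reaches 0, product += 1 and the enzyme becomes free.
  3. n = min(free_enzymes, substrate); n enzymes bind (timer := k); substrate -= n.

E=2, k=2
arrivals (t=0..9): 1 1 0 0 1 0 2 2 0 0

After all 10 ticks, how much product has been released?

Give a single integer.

t=0: arr=1 -> substrate=0 bound=1 product=0
t=1: arr=1 -> substrate=0 bound=2 product=0
t=2: arr=0 -> substrate=0 bound=1 product=1
t=3: arr=0 -> substrate=0 bound=0 product=2
t=4: arr=1 -> substrate=0 bound=1 product=2
t=5: arr=0 -> substrate=0 bound=1 product=2
t=6: arr=2 -> substrate=0 bound=2 product=3
t=7: arr=2 -> substrate=2 bound=2 product=3
t=8: arr=0 -> substrate=0 bound=2 product=5
t=9: arr=0 -> substrate=0 bound=2 product=5

Answer: 5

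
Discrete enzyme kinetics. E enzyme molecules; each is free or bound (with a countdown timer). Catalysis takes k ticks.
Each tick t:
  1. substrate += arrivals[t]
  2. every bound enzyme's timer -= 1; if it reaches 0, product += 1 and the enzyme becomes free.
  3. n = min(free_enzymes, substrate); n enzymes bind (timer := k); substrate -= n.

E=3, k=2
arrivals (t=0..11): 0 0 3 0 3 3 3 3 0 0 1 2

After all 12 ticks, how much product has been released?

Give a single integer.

Answer: 12

Derivation:
t=0: arr=0 -> substrate=0 bound=0 product=0
t=1: arr=0 -> substrate=0 bound=0 product=0
t=2: arr=3 -> substrate=0 bound=3 product=0
t=3: arr=0 -> substrate=0 bound=3 product=0
t=4: arr=3 -> substrate=0 bound=3 product=3
t=5: arr=3 -> substrate=3 bound=3 product=3
t=6: arr=3 -> substrate=3 bound=3 product=6
t=7: arr=3 -> substrate=6 bound=3 product=6
t=8: arr=0 -> substrate=3 bound=3 product=9
t=9: arr=0 -> substrate=3 bound=3 product=9
t=10: arr=1 -> substrate=1 bound=3 product=12
t=11: arr=2 -> substrate=3 bound=3 product=12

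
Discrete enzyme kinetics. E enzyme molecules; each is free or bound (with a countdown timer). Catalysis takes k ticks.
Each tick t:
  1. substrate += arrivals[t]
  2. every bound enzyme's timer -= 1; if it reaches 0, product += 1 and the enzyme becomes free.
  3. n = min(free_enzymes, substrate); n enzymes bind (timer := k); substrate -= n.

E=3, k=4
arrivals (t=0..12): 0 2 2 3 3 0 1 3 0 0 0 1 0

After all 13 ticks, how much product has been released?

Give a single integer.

Answer: 6

Derivation:
t=0: arr=0 -> substrate=0 bound=0 product=0
t=1: arr=2 -> substrate=0 bound=2 product=0
t=2: arr=2 -> substrate=1 bound=3 product=0
t=3: arr=3 -> substrate=4 bound=3 product=0
t=4: arr=3 -> substrate=7 bound=3 product=0
t=5: arr=0 -> substrate=5 bound=3 product=2
t=6: arr=1 -> substrate=5 bound=3 product=3
t=7: arr=3 -> substrate=8 bound=3 product=3
t=8: arr=0 -> substrate=8 bound=3 product=3
t=9: arr=0 -> substrate=6 bound=3 product=5
t=10: arr=0 -> substrate=5 bound=3 product=6
t=11: arr=1 -> substrate=6 bound=3 product=6
t=12: arr=0 -> substrate=6 bound=3 product=6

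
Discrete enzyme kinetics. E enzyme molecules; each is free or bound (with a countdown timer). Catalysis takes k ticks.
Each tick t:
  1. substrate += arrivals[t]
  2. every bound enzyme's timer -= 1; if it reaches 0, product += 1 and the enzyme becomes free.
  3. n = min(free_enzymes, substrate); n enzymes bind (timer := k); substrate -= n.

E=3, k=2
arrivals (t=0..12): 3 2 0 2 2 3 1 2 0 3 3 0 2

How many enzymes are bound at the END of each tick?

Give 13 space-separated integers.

Answer: 3 3 2 3 3 3 3 3 3 3 3 3 3

Derivation:
t=0: arr=3 -> substrate=0 bound=3 product=0
t=1: arr=2 -> substrate=2 bound=3 product=0
t=2: arr=0 -> substrate=0 bound=2 product=3
t=3: arr=2 -> substrate=1 bound=3 product=3
t=4: arr=2 -> substrate=1 bound=3 product=5
t=5: arr=3 -> substrate=3 bound=3 product=6
t=6: arr=1 -> substrate=2 bound=3 product=8
t=7: arr=2 -> substrate=3 bound=3 product=9
t=8: arr=0 -> substrate=1 bound=3 product=11
t=9: arr=3 -> substrate=3 bound=3 product=12
t=10: arr=3 -> substrate=4 bound=3 product=14
t=11: arr=0 -> substrate=3 bound=3 product=15
t=12: arr=2 -> substrate=3 bound=3 product=17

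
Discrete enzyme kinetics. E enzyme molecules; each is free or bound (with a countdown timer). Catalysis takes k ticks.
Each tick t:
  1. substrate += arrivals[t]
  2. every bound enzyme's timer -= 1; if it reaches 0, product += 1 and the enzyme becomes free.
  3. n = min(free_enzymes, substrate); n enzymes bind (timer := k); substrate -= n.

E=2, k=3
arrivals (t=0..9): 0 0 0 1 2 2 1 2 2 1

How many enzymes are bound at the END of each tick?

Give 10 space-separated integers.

t=0: arr=0 -> substrate=0 bound=0 product=0
t=1: arr=0 -> substrate=0 bound=0 product=0
t=2: arr=0 -> substrate=0 bound=0 product=0
t=3: arr=1 -> substrate=0 bound=1 product=0
t=4: arr=2 -> substrate=1 bound=2 product=0
t=5: arr=2 -> substrate=3 bound=2 product=0
t=6: arr=1 -> substrate=3 bound=2 product=1
t=7: arr=2 -> substrate=4 bound=2 product=2
t=8: arr=2 -> substrate=6 bound=2 product=2
t=9: arr=1 -> substrate=6 bound=2 product=3

Answer: 0 0 0 1 2 2 2 2 2 2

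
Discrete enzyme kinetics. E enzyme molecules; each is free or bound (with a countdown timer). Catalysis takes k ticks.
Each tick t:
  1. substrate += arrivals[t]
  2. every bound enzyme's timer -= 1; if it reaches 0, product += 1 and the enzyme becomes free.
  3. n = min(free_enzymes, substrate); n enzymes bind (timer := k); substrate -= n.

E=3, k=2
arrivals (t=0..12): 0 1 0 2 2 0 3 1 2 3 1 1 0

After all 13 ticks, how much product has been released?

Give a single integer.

t=0: arr=0 -> substrate=0 bound=0 product=0
t=1: arr=1 -> substrate=0 bound=1 product=0
t=2: arr=0 -> substrate=0 bound=1 product=0
t=3: arr=2 -> substrate=0 bound=2 product=1
t=4: arr=2 -> substrate=1 bound=3 product=1
t=5: arr=0 -> substrate=0 bound=2 product=3
t=6: arr=3 -> substrate=1 bound=3 product=4
t=7: arr=1 -> substrate=1 bound=3 product=5
t=8: arr=2 -> substrate=1 bound=3 product=7
t=9: arr=3 -> substrate=3 bound=3 product=8
t=10: arr=1 -> substrate=2 bound=3 product=10
t=11: arr=1 -> substrate=2 bound=3 product=11
t=12: arr=0 -> substrate=0 bound=3 product=13

Answer: 13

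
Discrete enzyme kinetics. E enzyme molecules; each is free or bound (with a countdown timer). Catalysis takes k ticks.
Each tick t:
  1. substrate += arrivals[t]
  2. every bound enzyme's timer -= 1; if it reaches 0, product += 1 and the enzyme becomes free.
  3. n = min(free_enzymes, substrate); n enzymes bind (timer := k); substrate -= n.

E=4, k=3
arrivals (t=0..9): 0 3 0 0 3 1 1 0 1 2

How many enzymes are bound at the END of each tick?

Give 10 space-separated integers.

Answer: 0 3 3 3 3 4 4 2 2 4

Derivation:
t=0: arr=0 -> substrate=0 bound=0 product=0
t=1: arr=3 -> substrate=0 bound=3 product=0
t=2: arr=0 -> substrate=0 bound=3 product=0
t=3: arr=0 -> substrate=0 bound=3 product=0
t=4: arr=3 -> substrate=0 bound=3 product=3
t=5: arr=1 -> substrate=0 bound=4 product=3
t=6: arr=1 -> substrate=1 bound=4 product=3
t=7: arr=0 -> substrate=0 bound=2 product=6
t=8: arr=1 -> substrate=0 bound=2 product=7
t=9: arr=2 -> substrate=0 bound=4 product=7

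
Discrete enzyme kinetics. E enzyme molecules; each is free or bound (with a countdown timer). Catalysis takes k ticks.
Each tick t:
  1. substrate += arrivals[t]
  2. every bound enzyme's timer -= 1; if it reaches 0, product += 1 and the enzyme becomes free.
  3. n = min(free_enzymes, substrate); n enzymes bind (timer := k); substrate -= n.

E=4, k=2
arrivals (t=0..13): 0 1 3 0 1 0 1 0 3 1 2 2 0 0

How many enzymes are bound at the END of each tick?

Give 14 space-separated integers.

t=0: arr=0 -> substrate=0 bound=0 product=0
t=1: arr=1 -> substrate=0 bound=1 product=0
t=2: arr=3 -> substrate=0 bound=4 product=0
t=3: arr=0 -> substrate=0 bound=3 product=1
t=4: arr=1 -> substrate=0 bound=1 product=4
t=5: arr=0 -> substrate=0 bound=1 product=4
t=6: arr=1 -> substrate=0 bound=1 product=5
t=7: arr=0 -> substrate=0 bound=1 product=5
t=8: arr=3 -> substrate=0 bound=3 product=6
t=9: arr=1 -> substrate=0 bound=4 product=6
t=10: arr=2 -> substrate=0 bound=3 product=9
t=11: arr=2 -> substrate=0 bound=4 product=10
t=12: arr=0 -> substrate=0 bound=2 product=12
t=13: arr=0 -> substrate=0 bound=0 product=14

Answer: 0 1 4 3 1 1 1 1 3 4 3 4 2 0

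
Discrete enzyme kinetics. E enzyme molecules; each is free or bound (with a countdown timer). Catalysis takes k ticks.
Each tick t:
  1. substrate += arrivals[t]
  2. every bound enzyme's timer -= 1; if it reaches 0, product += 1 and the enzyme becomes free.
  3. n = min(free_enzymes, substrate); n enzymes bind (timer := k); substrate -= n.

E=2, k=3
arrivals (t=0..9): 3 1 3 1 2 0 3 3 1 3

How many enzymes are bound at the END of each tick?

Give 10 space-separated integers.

t=0: arr=3 -> substrate=1 bound=2 product=0
t=1: arr=1 -> substrate=2 bound=2 product=0
t=2: arr=3 -> substrate=5 bound=2 product=0
t=3: arr=1 -> substrate=4 bound=2 product=2
t=4: arr=2 -> substrate=6 bound=2 product=2
t=5: arr=0 -> substrate=6 bound=2 product=2
t=6: arr=3 -> substrate=7 bound=2 product=4
t=7: arr=3 -> substrate=10 bound=2 product=4
t=8: arr=1 -> substrate=11 bound=2 product=4
t=9: arr=3 -> substrate=12 bound=2 product=6

Answer: 2 2 2 2 2 2 2 2 2 2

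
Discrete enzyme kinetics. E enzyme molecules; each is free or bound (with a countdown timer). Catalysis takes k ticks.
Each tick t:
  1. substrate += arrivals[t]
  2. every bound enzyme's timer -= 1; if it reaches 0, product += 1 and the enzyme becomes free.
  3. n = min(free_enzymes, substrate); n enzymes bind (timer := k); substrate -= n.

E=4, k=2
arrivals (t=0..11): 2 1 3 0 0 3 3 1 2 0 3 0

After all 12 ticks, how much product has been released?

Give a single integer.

t=0: arr=2 -> substrate=0 bound=2 product=0
t=1: arr=1 -> substrate=0 bound=3 product=0
t=2: arr=3 -> substrate=0 bound=4 product=2
t=3: arr=0 -> substrate=0 bound=3 product=3
t=4: arr=0 -> substrate=0 bound=0 product=6
t=5: arr=3 -> substrate=0 bound=3 product=6
t=6: arr=3 -> substrate=2 bound=4 product=6
t=7: arr=1 -> substrate=0 bound=4 product=9
t=8: arr=2 -> substrate=1 bound=4 product=10
t=9: arr=0 -> substrate=0 bound=2 product=13
t=10: arr=3 -> substrate=0 bound=4 product=14
t=11: arr=0 -> substrate=0 bound=3 product=15

Answer: 15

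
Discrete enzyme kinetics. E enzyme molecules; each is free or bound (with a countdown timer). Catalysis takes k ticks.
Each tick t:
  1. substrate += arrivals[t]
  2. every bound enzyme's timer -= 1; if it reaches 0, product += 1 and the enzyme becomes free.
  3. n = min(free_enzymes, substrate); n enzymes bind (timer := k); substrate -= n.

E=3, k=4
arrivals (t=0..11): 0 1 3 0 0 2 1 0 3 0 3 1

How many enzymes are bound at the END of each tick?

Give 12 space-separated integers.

t=0: arr=0 -> substrate=0 bound=0 product=0
t=1: arr=1 -> substrate=0 bound=1 product=0
t=2: arr=3 -> substrate=1 bound=3 product=0
t=3: arr=0 -> substrate=1 bound=3 product=0
t=4: arr=0 -> substrate=1 bound=3 product=0
t=5: arr=2 -> substrate=2 bound=3 product=1
t=6: arr=1 -> substrate=1 bound=3 product=3
t=7: arr=0 -> substrate=1 bound=3 product=3
t=8: arr=3 -> substrate=4 bound=3 product=3
t=9: arr=0 -> substrate=3 bound=3 product=4
t=10: arr=3 -> substrate=4 bound=3 product=6
t=11: arr=1 -> substrate=5 bound=3 product=6

Answer: 0 1 3 3 3 3 3 3 3 3 3 3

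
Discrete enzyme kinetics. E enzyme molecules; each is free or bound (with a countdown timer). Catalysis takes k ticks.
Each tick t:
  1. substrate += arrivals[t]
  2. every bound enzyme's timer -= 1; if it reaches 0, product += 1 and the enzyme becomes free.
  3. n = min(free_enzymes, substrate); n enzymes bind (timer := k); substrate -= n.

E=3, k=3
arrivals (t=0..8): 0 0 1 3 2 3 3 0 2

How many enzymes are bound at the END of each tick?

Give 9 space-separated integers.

Answer: 0 0 1 3 3 3 3 3 3

Derivation:
t=0: arr=0 -> substrate=0 bound=0 product=0
t=1: arr=0 -> substrate=0 bound=0 product=0
t=2: arr=1 -> substrate=0 bound=1 product=0
t=3: arr=3 -> substrate=1 bound=3 product=0
t=4: arr=2 -> substrate=3 bound=3 product=0
t=5: arr=3 -> substrate=5 bound=3 product=1
t=6: arr=3 -> substrate=6 bound=3 product=3
t=7: arr=0 -> substrate=6 bound=3 product=3
t=8: arr=2 -> substrate=7 bound=3 product=4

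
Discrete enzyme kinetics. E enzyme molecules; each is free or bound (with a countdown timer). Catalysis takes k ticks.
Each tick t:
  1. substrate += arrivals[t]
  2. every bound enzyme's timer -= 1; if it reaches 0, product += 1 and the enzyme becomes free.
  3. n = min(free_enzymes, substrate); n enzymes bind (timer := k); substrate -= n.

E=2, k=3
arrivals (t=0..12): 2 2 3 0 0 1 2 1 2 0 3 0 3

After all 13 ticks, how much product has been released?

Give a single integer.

Answer: 8

Derivation:
t=0: arr=2 -> substrate=0 bound=2 product=0
t=1: arr=2 -> substrate=2 bound=2 product=0
t=2: arr=3 -> substrate=5 bound=2 product=0
t=3: arr=0 -> substrate=3 bound=2 product=2
t=4: arr=0 -> substrate=3 bound=2 product=2
t=5: arr=1 -> substrate=4 bound=2 product=2
t=6: arr=2 -> substrate=4 bound=2 product=4
t=7: arr=1 -> substrate=5 bound=2 product=4
t=8: arr=2 -> substrate=7 bound=2 product=4
t=9: arr=0 -> substrate=5 bound=2 product=6
t=10: arr=3 -> substrate=8 bound=2 product=6
t=11: arr=0 -> substrate=8 bound=2 product=6
t=12: arr=3 -> substrate=9 bound=2 product=8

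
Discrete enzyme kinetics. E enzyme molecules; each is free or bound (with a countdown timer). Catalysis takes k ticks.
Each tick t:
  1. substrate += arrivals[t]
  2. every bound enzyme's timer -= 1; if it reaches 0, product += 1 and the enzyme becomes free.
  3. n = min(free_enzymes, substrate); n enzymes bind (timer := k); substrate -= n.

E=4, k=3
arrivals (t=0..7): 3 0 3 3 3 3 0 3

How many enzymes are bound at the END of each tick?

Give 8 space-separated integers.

Answer: 3 3 4 4 4 4 4 4

Derivation:
t=0: arr=3 -> substrate=0 bound=3 product=0
t=1: arr=0 -> substrate=0 bound=3 product=0
t=2: arr=3 -> substrate=2 bound=4 product=0
t=3: arr=3 -> substrate=2 bound=4 product=3
t=4: arr=3 -> substrate=5 bound=4 product=3
t=5: arr=3 -> substrate=7 bound=4 product=4
t=6: arr=0 -> substrate=4 bound=4 product=7
t=7: arr=3 -> substrate=7 bound=4 product=7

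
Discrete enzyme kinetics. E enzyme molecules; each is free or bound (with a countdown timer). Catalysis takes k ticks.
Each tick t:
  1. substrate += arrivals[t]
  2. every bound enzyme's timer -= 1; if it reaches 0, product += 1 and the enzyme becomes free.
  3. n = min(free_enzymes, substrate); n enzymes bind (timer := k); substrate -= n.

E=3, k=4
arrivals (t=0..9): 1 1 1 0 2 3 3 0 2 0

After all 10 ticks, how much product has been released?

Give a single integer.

t=0: arr=1 -> substrate=0 bound=1 product=0
t=1: arr=1 -> substrate=0 bound=2 product=0
t=2: arr=1 -> substrate=0 bound=3 product=0
t=3: arr=0 -> substrate=0 bound=3 product=0
t=4: arr=2 -> substrate=1 bound=3 product=1
t=5: arr=3 -> substrate=3 bound=3 product=2
t=6: arr=3 -> substrate=5 bound=3 product=3
t=7: arr=0 -> substrate=5 bound=3 product=3
t=8: arr=2 -> substrate=6 bound=3 product=4
t=9: arr=0 -> substrate=5 bound=3 product=5

Answer: 5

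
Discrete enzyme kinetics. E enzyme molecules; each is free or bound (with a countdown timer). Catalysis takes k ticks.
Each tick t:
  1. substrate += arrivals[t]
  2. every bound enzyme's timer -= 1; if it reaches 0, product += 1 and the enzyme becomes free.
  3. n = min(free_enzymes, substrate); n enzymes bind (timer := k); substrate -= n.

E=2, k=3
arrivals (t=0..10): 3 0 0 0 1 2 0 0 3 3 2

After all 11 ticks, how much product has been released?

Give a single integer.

t=0: arr=3 -> substrate=1 bound=2 product=0
t=1: arr=0 -> substrate=1 bound=2 product=0
t=2: arr=0 -> substrate=1 bound=2 product=0
t=3: arr=0 -> substrate=0 bound=1 product=2
t=4: arr=1 -> substrate=0 bound=2 product=2
t=5: arr=2 -> substrate=2 bound=2 product=2
t=6: arr=0 -> substrate=1 bound=2 product=3
t=7: arr=0 -> substrate=0 bound=2 product=4
t=8: arr=3 -> substrate=3 bound=2 product=4
t=9: arr=3 -> substrate=5 bound=2 product=5
t=10: arr=2 -> substrate=6 bound=2 product=6

Answer: 6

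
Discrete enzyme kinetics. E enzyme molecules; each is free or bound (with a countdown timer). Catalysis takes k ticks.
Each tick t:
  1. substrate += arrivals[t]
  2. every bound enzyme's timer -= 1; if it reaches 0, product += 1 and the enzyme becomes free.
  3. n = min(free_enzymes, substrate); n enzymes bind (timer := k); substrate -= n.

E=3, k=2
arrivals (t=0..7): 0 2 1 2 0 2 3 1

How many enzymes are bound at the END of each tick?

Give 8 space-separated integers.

Answer: 0 2 3 3 2 2 3 3

Derivation:
t=0: arr=0 -> substrate=0 bound=0 product=0
t=1: arr=2 -> substrate=0 bound=2 product=0
t=2: arr=1 -> substrate=0 bound=3 product=0
t=3: arr=2 -> substrate=0 bound=3 product=2
t=4: arr=0 -> substrate=0 bound=2 product=3
t=5: arr=2 -> substrate=0 bound=2 product=5
t=6: arr=3 -> substrate=2 bound=3 product=5
t=7: arr=1 -> substrate=1 bound=3 product=7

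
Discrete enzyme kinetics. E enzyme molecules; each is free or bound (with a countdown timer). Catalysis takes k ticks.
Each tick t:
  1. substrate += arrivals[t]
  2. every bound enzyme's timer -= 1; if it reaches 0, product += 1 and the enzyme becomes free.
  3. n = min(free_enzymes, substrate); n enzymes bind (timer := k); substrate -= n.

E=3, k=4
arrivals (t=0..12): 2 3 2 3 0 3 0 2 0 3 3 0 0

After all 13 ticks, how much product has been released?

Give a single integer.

t=0: arr=2 -> substrate=0 bound=2 product=0
t=1: arr=3 -> substrate=2 bound=3 product=0
t=2: arr=2 -> substrate=4 bound=3 product=0
t=3: arr=3 -> substrate=7 bound=3 product=0
t=4: arr=0 -> substrate=5 bound=3 product=2
t=5: arr=3 -> substrate=7 bound=3 product=3
t=6: arr=0 -> substrate=7 bound=3 product=3
t=7: arr=2 -> substrate=9 bound=3 product=3
t=8: arr=0 -> substrate=7 bound=3 product=5
t=9: arr=3 -> substrate=9 bound=3 product=6
t=10: arr=3 -> substrate=12 bound=3 product=6
t=11: arr=0 -> substrate=12 bound=3 product=6
t=12: arr=0 -> substrate=10 bound=3 product=8

Answer: 8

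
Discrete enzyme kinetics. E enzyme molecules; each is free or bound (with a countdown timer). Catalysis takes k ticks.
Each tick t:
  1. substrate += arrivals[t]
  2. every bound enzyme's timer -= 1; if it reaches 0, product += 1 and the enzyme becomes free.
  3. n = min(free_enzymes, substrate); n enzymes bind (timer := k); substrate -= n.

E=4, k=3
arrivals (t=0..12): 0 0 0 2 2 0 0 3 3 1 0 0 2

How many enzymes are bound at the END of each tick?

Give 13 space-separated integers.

Answer: 0 0 0 2 4 4 2 3 4 4 4 3 4

Derivation:
t=0: arr=0 -> substrate=0 bound=0 product=0
t=1: arr=0 -> substrate=0 bound=0 product=0
t=2: arr=0 -> substrate=0 bound=0 product=0
t=3: arr=2 -> substrate=0 bound=2 product=0
t=4: arr=2 -> substrate=0 bound=4 product=0
t=5: arr=0 -> substrate=0 bound=4 product=0
t=6: arr=0 -> substrate=0 bound=2 product=2
t=7: arr=3 -> substrate=0 bound=3 product=4
t=8: arr=3 -> substrate=2 bound=4 product=4
t=9: arr=1 -> substrate=3 bound=4 product=4
t=10: arr=0 -> substrate=0 bound=4 product=7
t=11: arr=0 -> substrate=0 bound=3 product=8
t=12: arr=2 -> substrate=1 bound=4 product=8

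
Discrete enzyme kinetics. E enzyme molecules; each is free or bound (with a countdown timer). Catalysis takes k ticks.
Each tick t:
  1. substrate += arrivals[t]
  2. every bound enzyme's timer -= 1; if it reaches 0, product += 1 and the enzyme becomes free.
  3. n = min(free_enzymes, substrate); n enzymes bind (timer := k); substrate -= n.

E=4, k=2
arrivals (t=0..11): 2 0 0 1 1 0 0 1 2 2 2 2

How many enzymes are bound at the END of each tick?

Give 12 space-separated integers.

t=0: arr=2 -> substrate=0 bound=2 product=0
t=1: arr=0 -> substrate=0 bound=2 product=0
t=2: arr=0 -> substrate=0 bound=0 product=2
t=3: arr=1 -> substrate=0 bound=1 product=2
t=4: arr=1 -> substrate=0 bound=2 product=2
t=5: arr=0 -> substrate=0 bound=1 product=3
t=6: arr=0 -> substrate=0 bound=0 product=4
t=7: arr=1 -> substrate=0 bound=1 product=4
t=8: arr=2 -> substrate=0 bound=3 product=4
t=9: arr=2 -> substrate=0 bound=4 product=5
t=10: arr=2 -> substrate=0 bound=4 product=7
t=11: arr=2 -> substrate=0 bound=4 product=9

Answer: 2 2 0 1 2 1 0 1 3 4 4 4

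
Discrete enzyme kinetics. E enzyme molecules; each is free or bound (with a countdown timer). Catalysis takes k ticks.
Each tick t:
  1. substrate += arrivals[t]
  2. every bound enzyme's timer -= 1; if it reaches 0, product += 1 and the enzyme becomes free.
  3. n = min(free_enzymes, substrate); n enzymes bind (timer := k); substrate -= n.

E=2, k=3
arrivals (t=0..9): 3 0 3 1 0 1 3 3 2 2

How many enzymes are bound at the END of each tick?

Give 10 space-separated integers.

t=0: arr=3 -> substrate=1 bound=2 product=0
t=1: arr=0 -> substrate=1 bound=2 product=0
t=2: arr=3 -> substrate=4 bound=2 product=0
t=3: arr=1 -> substrate=3 bound=2 product=2
t=4: arr=0 -> substrate=3 bound=2 product=2
t=5: arr=1 -> substrate=4 bound=2 product=2
t=6: arr=3 -> substrate=5 bound=2 product=4
t=7: arr=3 -> substrate=8 bound=2 product=4
t=8: arr=2 -> substrate=10 bound=2 product=4
t=9: arr=2 -> substrate=10 bound=2 product=6

Answer: 2 2 2 2 2 2 2 2 2 2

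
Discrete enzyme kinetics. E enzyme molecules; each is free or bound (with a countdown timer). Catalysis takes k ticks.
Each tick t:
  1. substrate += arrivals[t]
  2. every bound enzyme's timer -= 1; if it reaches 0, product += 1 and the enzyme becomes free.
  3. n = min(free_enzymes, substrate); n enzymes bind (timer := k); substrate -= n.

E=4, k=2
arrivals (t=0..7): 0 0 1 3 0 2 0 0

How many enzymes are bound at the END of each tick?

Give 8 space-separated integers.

Answer: 0 0 1 4 3 2 2 0

Derivation:
t=0: arr=0 -> substrate=0 bound=0 product=0
t=1: arr=0 -> substrate=0 bound=0 product=0
t=2: arr=1 -> substrate=0 bound=1 product=0
t=3: arr=3 -> substrate=0 bound=4 product=0
t=4: arr=0 -> substrate=0 bound=3 product=1
t=5: arr=2 -> substrate=0 bound=2 product=4
t=6: arr=0 -> substrate=0 bound=2 product=4
t=7: arr=0 -> substrate=0 bound=0 product=6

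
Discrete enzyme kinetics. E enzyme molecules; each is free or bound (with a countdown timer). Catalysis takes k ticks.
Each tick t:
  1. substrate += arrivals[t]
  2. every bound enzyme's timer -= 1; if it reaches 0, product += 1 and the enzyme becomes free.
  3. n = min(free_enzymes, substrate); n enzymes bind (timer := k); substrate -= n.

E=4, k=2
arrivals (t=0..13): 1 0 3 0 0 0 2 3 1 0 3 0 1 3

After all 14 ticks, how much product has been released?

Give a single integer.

t=0: arr=1 -> substrate=0 bound=1 product=0
t=1: arr=0 -> substrate=0 bound=1 product=0
t=2: arr=3 -> substrate=0 bound=3 product=1
t=3: arr=0 -> substrate=0 bound=3 product=1
t=4: arr=0 -> substrate=0 bound=0 product=4
t=5: arr=0 -> substrate=0 bound=0 product=4
t=6: arr=2 -> substrate=0 bound=2 product=4
t=7: arr=3 -> substrate=1 bound=4 product=4
t=8: arr=1 -> substrate=0 bound=4 product=6
t=9: arr=0 -> substrate=0 bound=2 product=8
t=10: arr=3 -> substrate=0 bound=3 product=10
t=11: arr=0 -> substrate=0 bound=3 product=10
t=12: arr=1 -> substrate=0 bound=1 product=13
t=13: arr=3 -> substrate=0 bound=4 product=13

Answer: 13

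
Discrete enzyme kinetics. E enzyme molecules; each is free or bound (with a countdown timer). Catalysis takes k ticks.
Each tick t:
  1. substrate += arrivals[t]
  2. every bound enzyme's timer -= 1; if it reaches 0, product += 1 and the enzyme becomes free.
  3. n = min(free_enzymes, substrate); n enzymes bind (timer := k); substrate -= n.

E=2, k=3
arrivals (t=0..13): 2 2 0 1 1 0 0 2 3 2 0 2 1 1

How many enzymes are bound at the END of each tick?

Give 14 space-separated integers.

Answer: 2 2 2 2 2 2 2 2 2 2 2 2 2 2

Derivation:
t=0: arr=2 -> substrate=0 bound=2 product=0
t=1: arr=2 -> substrate=2 bound=2 product=0
t=2: arr=0 -> substrate=2 bound=2 product=0
t=3: arr=1 -> substrate=1 bound=2 product=2
t=4: arr=1 -> substrate=2 bound=2 product=2
t=5: arr=0 -> substrate=2 bound=2 product=2
t=6: arr=0 -> substrate=0 bound=2 product=4
t=7: arr=2 -> substrate=2 bound=2 product=4
t=8: arr=3 -> substrate=5 bound=2 product=4
t=9: arr=2 -> substrate=5 bound=2 product=6
t=10: arr=0 -> substrate=5 bound=2 product=6
t=11: arr=2 -> substrate=7 bound=2 product=6
t=12: arr=1 -> substrate=6 bound=2 product=8
t=13: arr=1 -> substrate=7 bound=2 product=8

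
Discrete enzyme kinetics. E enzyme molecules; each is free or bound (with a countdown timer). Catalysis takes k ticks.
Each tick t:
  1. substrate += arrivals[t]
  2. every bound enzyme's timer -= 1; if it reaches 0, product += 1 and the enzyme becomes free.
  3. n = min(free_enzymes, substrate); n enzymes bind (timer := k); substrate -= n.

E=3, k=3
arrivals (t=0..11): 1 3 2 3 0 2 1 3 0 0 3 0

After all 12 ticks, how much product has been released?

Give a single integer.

t=0: arr=1 -> substrate=0 bound=1 product=0
t=1: arr=3 -> substrate=1 bound=3 product=0
t=2: arr=2 -> substrate=3 bound=3 product=0
t=3: arr=3 -> substrate=5 bound=3 product=1
t=4: arr=0 -> substrate=3 bound=3 product=3
t=5: arr=2 -> substrate=5 bound=3 product=3
t=6: arr=1 -> substrate=5 bound=3 product=4
t=7: arr=3 -> substrate=6 bound=3 product=6
t=8: arr=0 -> substrate=6 bound=3 product=6
t=9: arr=0 -> substrate=5 bound=3 product=7
t=10: arr=3 -> substrate=6 bound=3 product=9
t=11: arr=0 -> substrate=6 bound=3 product=9

Answer: 9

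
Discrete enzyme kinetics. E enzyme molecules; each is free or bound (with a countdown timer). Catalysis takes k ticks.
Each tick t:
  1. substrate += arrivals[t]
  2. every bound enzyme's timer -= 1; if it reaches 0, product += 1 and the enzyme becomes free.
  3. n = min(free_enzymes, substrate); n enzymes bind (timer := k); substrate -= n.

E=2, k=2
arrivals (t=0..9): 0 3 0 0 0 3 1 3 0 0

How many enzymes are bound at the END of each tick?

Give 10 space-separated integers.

t=0: arr=0 -> substrate=0 bound=0 product=0
t=1: arr=3 -> substrate=1 bound=2 product=0
t=2: arr=0 -> substrate=1 bound=2 product=0
t=3: arr=0 -> substrate=0 bound=1 product=2
t=4: arr=0 -> substrate=0 bound=1 product=2
t=5: arr=3 -> substrate=1 bound=2 product=3
t=6: arr=1 -> substrate=2 bound=2 product=3
t=7: arr=3 -> substrate=3 bound=2 product=5
t=8: arr=0 -> substrate=3 bound=2 product=5
t=9: arr=0 -> substrate=1 bound=2 product=7

Answer: 0 2 2 1 1 2 2 2 2 2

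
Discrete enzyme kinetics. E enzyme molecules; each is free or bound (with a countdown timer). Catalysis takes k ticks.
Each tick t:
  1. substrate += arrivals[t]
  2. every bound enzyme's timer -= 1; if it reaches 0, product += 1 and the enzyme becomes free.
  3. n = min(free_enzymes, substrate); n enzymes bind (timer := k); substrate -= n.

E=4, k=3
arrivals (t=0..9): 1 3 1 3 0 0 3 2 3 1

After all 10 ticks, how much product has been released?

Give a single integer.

Answer: 9

Derivation:
t=0: arr=1 -> substrate=0 bound=1 product=0
t=1: arr=3 -> substrate=0 bound=4 product=0
t=2: arr=1 -> substrate=1 bound=4 product=0
t=3: arr=3 -> substrate=3 bound=4 product=1
t=4: arr=0 -> substrate=0 bound=4 product=4
t=5: arr=0 -> substrate=0 bound=4 product=4
t=6: arr=3 -> substrate=2 bound=4 product=5
t=7: arr=2 -> substrate=1 bound=4 product=8
t=8: arr=3 -> substrate=4 bound=4 product=8
t=9: arr=1 -> substrate=4 bound=4 product=9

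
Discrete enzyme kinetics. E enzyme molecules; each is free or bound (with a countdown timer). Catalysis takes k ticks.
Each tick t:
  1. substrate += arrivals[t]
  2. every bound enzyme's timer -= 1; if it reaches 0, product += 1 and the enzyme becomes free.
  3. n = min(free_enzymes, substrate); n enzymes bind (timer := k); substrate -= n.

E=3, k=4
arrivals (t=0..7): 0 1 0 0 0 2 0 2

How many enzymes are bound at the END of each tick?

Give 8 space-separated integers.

t=0: arr=0 -> substrate=0 bound=0 product=0
t=1: arr=1 -> substrate=0 bound=1 product=0
t=2: arr=0 -> substrate=0 bound=1 product=0
t=3: arr=0 -> substrate=0 bound=1 product=0
t=4: arr=0 -> substrate=0 bound=1 product=0
t=5: arr=2 -> substrate=0 bound=2 product=1
t=6: arr=0 -> substrate=0 bound=2 product=1
t=7: arr=2 -> substrate=1 bound=3 product=1

Answer: 0 1 1 1 1 2 2 3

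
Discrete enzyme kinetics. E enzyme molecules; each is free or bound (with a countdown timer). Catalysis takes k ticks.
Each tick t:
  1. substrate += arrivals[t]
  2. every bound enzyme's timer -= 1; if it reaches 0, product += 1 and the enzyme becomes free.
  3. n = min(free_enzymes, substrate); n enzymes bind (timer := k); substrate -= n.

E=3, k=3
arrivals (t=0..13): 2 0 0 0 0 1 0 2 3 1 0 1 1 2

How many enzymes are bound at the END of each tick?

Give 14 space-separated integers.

t=0: arr=2 -> substrate=0 bound=2 product=0
t=1: arr=0 -> substrate=0 bound=2 product=0
t=2: arr=0 -> substrate=0 bound=2 product=0
t=3: arr=0 -> substrate=0 bound=0 product=2
t=4: arr=0 -> substrate=0 bound=0 product=2
t=5: arr=1 -> substrate=0 bound=1 product=2
t=6: arr=0 -> substrate=0 bound=1 product=2
t=7: arr=2 -> substrate=0 bound=3 product=2
t=8: arr=3 -> substrate=2 bound=3 product=3
t=9: arr=1 -> substrate=3 bound=3 product=3
t=10: arr=0 -> substrate=1 bound=3 product=5
t=11: arr=1 -> substrate=1 bound=3 product=6
t=12: arr=1 -> substrate=2 bound=3 product=6
t=13: arr=2 -> substrate=2 bound=3 product=8

Answer: 2 2 2 0 0 1 1 3 3 3 3 3 3 3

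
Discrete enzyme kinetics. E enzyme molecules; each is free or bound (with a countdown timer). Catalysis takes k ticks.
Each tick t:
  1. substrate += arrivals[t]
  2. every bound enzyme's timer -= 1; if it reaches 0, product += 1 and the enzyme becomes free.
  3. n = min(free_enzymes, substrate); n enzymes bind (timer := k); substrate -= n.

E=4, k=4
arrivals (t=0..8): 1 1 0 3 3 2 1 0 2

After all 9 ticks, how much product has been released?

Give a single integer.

t=0: arr=1 -> substrate=0 bound=1 product=0
t=1: arr=1 -> substrate=0 bound=2 product=0
t=2: arr=0 -> substrate=0 bound=2 product=0
t=3: arr=3 -> substrate=1 bound=4 product=0
t=4: arr=3 -> substrate=3 bound=4 product=1
t=5: arr=2 -> substrate=4 bound=4 product=2
t=6: arr=1 -> substrate=5 bound=4 product=2
t=7: arr=0 -> substrate=3 bound=4 product=4
t=8: arr=2 -> substrate=4 bound=4 product=5

Answer: 5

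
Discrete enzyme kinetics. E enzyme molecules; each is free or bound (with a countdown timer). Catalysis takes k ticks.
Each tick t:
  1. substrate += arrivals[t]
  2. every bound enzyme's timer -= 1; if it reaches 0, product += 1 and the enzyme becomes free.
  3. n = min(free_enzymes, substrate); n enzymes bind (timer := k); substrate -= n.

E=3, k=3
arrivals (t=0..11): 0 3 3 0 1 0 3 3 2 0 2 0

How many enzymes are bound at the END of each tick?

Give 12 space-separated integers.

Answer: 0 3 3 3 3 3 3 3 3 3 3 3

Derivation:
t=0: arr=0 -> substrate=0 bound=0 product=0
t=1: arr=3 -> substrate=0 bound=3 product=0
t=2: arr=3 -> substrate=3 bound=3 product=0
t=3: arr=0 -> substrate=3 bound=3 product=0
t=4: arr=1 -> substrate=1 bound=3 product=3
t=5: arr=0 -> substrate=1 bound=3 product=3
t=6: arr=3 -> substrate=4 bound=3 product=3
t=7: arr=3 -> substrate=4 bound=3 product=6
t=8: arr=2 -> substrate=6 bound=3 product=6
t=9: arr=0 -> substrate=6 bound=3 product=6
t=10: arr=2 -> substrate=5 bound=3 product=9
t=11: arr=0 -> substrate=5 bound=3 product=9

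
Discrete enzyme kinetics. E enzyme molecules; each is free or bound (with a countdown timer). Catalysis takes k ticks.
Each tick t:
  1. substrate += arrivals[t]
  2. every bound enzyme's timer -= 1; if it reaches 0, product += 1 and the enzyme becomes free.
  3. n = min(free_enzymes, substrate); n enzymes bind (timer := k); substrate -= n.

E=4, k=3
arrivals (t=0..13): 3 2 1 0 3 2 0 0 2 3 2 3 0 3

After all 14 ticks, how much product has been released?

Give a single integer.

Answer: 15

Derivation:
t=0: arr=3 -> substrate=0 bound=3 product=0
t=1: arr=2 -> substrate=1 bound=4 product=0
t=2: arr=1 -> substrate=2 bound=4 product=0
t=3: arr=0 -> substrate=0 bound=3 product=3
t=4: arr=3 -> substrate=1 bound=4 product=4
t=5: arr=2 -> substrate=3 bound=4 product=4
t=6: arr=0 -> substrate=1 bound=4 product=6
t=7: arr=0 -> substrate=0 bound=3 product=8
t=8: arr=2 -> substrate=1 bound=4 product=8
t=9: arr=3 -> substrate=2 bound=4 product=10
t=10: arr=2 -> substrate=3 bound=4 product=11
t=11: arr=3 -> substrate=5 bound=4 product=12
t=12: arr=0 -> substrate=3 bound=4 product=14
t=13: arr=3 -> substrate=5 bound=4 product=15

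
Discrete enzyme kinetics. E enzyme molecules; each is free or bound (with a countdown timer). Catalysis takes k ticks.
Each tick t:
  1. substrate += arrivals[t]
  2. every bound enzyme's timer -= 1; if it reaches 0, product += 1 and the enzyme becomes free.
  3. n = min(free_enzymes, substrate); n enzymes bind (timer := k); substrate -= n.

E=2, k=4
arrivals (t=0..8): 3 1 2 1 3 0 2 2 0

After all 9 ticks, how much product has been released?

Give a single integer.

t=0: arr=3 -> substrate=1 bound=2 product=0
t=1: arr=1 -> substrate=2 bound=2 product=0
t=2: arr=2 -> substrate=4 bound=2 product=0
t=3: arr=1 -> substrate=5 bound=2 product=0
t=4: arr=3 -> substrate=6 bound=2 product=2
t=5: arr=0 -> substrate=6 bound=2 product=2
t=6: arr=2 -> substrate=8 bound=2 product=2
t=7: arr=2 -> substrate=10 bound=2 product=2
t=8: arr=0 -> substrate=8 bound=2 product=4

Answer: 4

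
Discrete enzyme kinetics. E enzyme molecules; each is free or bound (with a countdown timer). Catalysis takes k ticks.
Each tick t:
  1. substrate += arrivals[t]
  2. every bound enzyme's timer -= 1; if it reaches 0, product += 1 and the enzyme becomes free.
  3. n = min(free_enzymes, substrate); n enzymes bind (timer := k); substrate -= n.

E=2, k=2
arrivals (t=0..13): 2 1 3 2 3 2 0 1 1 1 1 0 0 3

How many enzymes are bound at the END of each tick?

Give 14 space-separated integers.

t=0: arr=2 -> substrate=0 bound=2 product=0
t=1: arr=1 -> substrate=1 bound=2 product=0
t=2: arr=3 -> substrate=2 bound=2 product=2
t=3: arr=2 -> substrate=4 bound=2 product=2
t=4: arr=3 -> substrate=5 bound=2 product=4
t=5: arr=2 -> substrate=7 bound=2 product=4
t=6: arr=0 -> substrate=5 bound=2 product=6
t=7: arr=1 -> substrate=6 bound=2 product=6
t=8: arr=1 -> substrate=5 bound=2 product=8
t=9: arr=1 -> substrate=6 bound=2 product=8
t=10: arr=1 -> substrate=5 bound=2 product=10
t=11: arr=0 -> substrate=5 bound=2 product=10
t=12: arr=0 -> substrate=3 bound=2 product=12
t=13: arr=3 -> substrate=6 bound=2 product=12

Answer: 2 2 2 2 2 2 2 2 2 2 2 2 2 2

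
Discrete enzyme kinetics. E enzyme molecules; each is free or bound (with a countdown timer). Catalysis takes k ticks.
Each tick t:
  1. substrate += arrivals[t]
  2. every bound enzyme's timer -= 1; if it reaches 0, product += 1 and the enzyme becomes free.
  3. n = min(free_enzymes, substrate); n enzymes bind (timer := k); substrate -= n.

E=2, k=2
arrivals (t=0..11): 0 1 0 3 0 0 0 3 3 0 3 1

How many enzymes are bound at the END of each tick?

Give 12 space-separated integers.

Answer: 0 1 1 2 2 1 1 2 2 2 2 2

Derivation:
t=0: arr=0 -> substrate=0 bound=0 product=0
t=1: arr=1 -> substrate=0 bound=1 product=0
t=2: arr=0 -> substrate=0 bound=1 product=0
t=3: arr=3 -> substrate=1 bound=2 product=1
t=4: arr=0 -> substrate=1 bound=2 product=1
t=5: arr=0 -> substrate=0 bound=1 product=3
t=6: arr=0 -> substrate=0 bound=1 product=3
t=7: arr=3 -> substrate=1 bound=2 product=4
t=8: arr=3 -> substrate=4 bound=2 product=4
t=9: arr=0 -> substrate=2 bound=2 product=6
t=10: arr=3 -> substrate=5 bound=2 product=6
t=11: arr=1 -> substrate=4 bound=2 product=8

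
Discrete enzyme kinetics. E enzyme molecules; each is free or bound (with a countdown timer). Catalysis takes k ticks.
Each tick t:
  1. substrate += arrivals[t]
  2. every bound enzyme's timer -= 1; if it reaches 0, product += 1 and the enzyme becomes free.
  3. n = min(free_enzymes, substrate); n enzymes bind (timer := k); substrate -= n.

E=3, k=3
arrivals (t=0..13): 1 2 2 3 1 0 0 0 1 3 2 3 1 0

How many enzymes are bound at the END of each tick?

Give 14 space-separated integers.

t=0: arr=1 -> substrate=0 bound=1 product=0
t=1: arr=2 -> substrate=0 bound=3 product=0
t=2: arr=2 -> substrate=2 bound=3 product=0
t=3: arr=3 -> substrate=4 bound=3 product=1
t=4: arr=1 -> substrate=3 bound=3 product=3
t=5: arr=0 -> substrate=3 bound=3 product=3
t=6: arr=0 -> substrate=2 bound=3 product=4
t=7: arr=0 -> substrate=0 bound=3 product=6
t=8: arr=1 -> substrate=1 bound=3 product=6
t=9: arr=3 -> substrate=3 bound=3 product=7
t=10: arr=2 -> substrate=3 bound=3 product=9
t=11: arr=3 -> substrate=6 bound=3 product=9
t=12: arr=1 -> substrate=6 bound=3 product=10
t=13: arr=0 -> substrate=4 bound=3 product=12

Answer: 1 3 3 3 3 3 3 3 3 3 3 3 3 3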